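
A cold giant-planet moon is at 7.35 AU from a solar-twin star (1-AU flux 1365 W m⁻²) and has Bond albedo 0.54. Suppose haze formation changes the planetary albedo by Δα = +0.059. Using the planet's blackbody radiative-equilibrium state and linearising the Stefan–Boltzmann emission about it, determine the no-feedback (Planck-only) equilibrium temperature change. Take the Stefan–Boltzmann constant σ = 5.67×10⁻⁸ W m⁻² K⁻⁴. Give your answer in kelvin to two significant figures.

-2.7 K

Irradiance scales as 1/d², so S = 1365 W m⁻² × (1/7.35)² = 25.27 W m⁻².
Reference equilibrium: T_e = [S(1−α)/(4σ)]^(1/4) = 84.61 K.
The change in absorbed flux is Δ[S(1−α)/4] = −SΔα/4 = -0.3727 W m⁻².
Linearising σT⁴ gives d(σT⁴)/dT = 4σT_e³ = 0.1374 W m⁻² per K.
So ΔT₀ = -0.3727/0.1374 = -2.71 K.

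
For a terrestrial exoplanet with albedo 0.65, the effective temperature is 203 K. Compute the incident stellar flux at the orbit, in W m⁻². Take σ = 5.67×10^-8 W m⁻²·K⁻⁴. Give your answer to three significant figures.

From S(1−α)/4 = σT⁴: S = 4σT⁴/(1−α).
σT⁴ = 5.67×10⁻⁸·(203)⁴ = 96.29 W m⁻².
S = 4·96.29/0.35 = 1100 W m⁻².

1100 W m⁻²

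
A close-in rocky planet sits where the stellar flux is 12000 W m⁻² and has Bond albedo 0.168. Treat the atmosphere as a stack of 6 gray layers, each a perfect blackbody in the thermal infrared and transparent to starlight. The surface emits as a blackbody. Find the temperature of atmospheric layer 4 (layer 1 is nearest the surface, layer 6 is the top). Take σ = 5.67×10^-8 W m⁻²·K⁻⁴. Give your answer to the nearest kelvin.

603 kelvin

The effective emission temperature is T_e = [S(1−α)/(4σ)]^¼ = 458.1 K.
The net upward flux σT_e⁴ is constant between every pair of levels, so T_k⁴ = (N+1−k)T_e⁴.
T_4 = (3)^(1/4)·458.1 = 602.8 K.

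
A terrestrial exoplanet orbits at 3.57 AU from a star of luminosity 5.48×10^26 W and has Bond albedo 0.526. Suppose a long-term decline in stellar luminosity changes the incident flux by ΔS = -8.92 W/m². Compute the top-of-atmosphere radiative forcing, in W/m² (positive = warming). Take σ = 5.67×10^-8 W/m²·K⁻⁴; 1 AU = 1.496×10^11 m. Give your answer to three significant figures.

Orbital distance: d = 3.57 AU = 5.341×10^11 m.
S = L/(4πd²) = 152.9 W/m².
Only a fraction (1−α) is absorbed and it's spread over 4πR², so ΔF = (1−α)ΔS/4 = -1.057 W/m².

-1.06 W/m²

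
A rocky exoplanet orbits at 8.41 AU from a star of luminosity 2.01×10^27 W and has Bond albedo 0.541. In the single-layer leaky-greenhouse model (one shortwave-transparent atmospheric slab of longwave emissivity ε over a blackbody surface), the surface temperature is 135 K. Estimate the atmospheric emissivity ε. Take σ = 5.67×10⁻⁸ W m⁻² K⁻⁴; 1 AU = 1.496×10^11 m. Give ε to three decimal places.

Orbital distance: d = 8.41 AU = 1.258×10^12 m.
Flux at the orbit: S = L/(4πd²) = 2.01×10^27/(4π·(1.26×10^12)²) = 101.0 W m⁻².
First, T_e = [101.0·(1−0.541)/(4σ)]^(1/4) = 119.6 K.
T_s⁴ = T_e⁴·2/(2−ε) → ε = 2 − 2(T_e/T_s)⁴ = 2 − 2·(119.6/135)⁴ = 0.7686.

0.769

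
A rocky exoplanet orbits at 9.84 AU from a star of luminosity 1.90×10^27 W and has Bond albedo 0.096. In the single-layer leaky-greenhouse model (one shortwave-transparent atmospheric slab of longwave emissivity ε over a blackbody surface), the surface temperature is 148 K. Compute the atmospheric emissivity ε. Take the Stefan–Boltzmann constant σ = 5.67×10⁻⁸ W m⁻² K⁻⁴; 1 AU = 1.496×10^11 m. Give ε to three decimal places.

0.841

d = 9.84 × 1.496×10^11 m = 1.472×10^12 m.
S = L/(4πd²) = 69.77 W m⁻².
TOA balance gives T_e = 129.1 K.
Inverting T_s⁴ = 2T_e⁴/(2−ε): (T_e/T_s)⁴ = 0.5797, so ε = 2(1 − 0.5797) = 0.8407.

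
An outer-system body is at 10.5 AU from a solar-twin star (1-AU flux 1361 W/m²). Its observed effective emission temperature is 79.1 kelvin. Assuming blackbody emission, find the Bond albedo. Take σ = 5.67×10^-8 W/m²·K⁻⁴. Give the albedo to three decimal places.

Flux at the orbit: S = 1361/(10.5)² = 12.34 W/m².
From σT⁴ = S(1−α)/4 we invert for α: 1−α = 4σT⁴/S.
4σT⁴ = 4·5.67×10⁻⁸·(79.1)⁴ = 8.879 W/m².
Hence α = 1 − 8.879/12.34 = 0.2808.

0.281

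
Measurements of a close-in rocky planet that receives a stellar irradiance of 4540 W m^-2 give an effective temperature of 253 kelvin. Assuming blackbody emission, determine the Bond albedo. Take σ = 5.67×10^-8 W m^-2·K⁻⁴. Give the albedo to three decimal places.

0.795

Rearranging the radiative balance, α = 1 − 4σT⁴/S.
4σT⁴ = 4·5.67×10⁻⁸·(253)⁴ = 929.2 W m^-2.
1−α = 929.2/4540 = 0.2047, so α = 0.7953.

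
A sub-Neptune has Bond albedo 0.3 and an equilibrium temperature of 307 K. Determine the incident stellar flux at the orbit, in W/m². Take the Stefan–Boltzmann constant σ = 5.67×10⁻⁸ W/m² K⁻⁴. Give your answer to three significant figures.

2880 W/m²

From S(1−α)/4 = σT⁴: S = 4σT⁴/(1−α).
σT⁴ = 5.67×10⁻⁸·(307)⁴ = 503.7 W/m².
S = 4·503.7/0.7 = 2878 W/m².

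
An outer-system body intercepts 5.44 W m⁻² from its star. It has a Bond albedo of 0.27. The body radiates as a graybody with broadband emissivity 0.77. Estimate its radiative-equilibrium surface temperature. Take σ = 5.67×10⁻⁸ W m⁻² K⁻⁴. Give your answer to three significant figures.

The planet absorbs (1−α)S over its disc πR² and re-emits over 4πR², so the mean absorbed flux is (1−0.27)·5.440/4 = 0.9928 W m⁻².
Radiative balance εσT⁴ = 0.9928 gives T = [0.9928/(0.77·σ)]^(1/4) = 69.06 K.

69.1 K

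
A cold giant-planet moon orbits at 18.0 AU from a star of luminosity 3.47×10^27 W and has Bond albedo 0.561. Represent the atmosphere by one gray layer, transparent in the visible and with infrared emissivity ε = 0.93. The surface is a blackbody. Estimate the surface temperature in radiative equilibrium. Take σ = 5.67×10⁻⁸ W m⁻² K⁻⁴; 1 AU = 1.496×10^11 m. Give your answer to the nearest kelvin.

108 kelvin

d = 18.0 × 1.496×10^11 m = 2.693×10^12 m.
Spreading L over a sphere of radius d: S = 3.47×10^27/(4π·2.69×10^12²) = 38.08 W m⁻².
At the top of the atmosphere, σT_e⁴ = S(1−α)/4 = 4.179 W m⁻², giving T_e = 92.66 K.
The surface balance (absorbed SW + ε·downward IR = σT_s⁴) with T_a⁴ = T_s⁴/2 reduces to T_s = T_e·[2/(2−ε)]^¼ = 108.3 K.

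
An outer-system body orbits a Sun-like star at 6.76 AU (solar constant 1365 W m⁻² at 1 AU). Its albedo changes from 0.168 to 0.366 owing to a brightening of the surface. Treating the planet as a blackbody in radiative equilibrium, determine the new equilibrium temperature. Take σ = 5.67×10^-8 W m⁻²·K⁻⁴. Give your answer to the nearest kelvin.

96 K

Flux at the orbit: S = 1365/(6.76)² = 29.87 W m⁻².
T₂ = [S(1−α₂)/(4σ)]^(1/4) = [29.87·0.634/(4σ)]^(1/4) = 95.59 K.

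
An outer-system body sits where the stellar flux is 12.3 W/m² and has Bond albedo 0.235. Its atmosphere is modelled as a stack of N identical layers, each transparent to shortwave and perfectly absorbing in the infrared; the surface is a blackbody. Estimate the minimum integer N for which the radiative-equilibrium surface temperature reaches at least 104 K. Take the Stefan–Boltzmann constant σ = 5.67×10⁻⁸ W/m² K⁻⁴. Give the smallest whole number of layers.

2

OLR = S(1−α)/4 = 2.352 W/m²; the top layer radiates at T_e = 80.26 K.
Since T_s⁴ = (N+1)T_e⁴, we need N ≥ (T_s/T_e)⁴ − 1 = 1.820.
Rounding up, N = 2.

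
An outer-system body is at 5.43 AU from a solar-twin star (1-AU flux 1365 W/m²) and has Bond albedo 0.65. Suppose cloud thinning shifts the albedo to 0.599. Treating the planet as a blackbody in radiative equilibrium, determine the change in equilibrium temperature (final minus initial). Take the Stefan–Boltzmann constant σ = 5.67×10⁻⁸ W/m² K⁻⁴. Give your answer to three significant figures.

Flux at the orbit: S = 1365/(5.43)² = 46.29 W/m².
Before: T₁ = [46.29·0.35/(4σ)]^(1/4) = 91.94 K.
With α = 0.599, T₂ = 95.12 K.
Change: 95.12 − 91.94 = 3.180 K.

3.18 K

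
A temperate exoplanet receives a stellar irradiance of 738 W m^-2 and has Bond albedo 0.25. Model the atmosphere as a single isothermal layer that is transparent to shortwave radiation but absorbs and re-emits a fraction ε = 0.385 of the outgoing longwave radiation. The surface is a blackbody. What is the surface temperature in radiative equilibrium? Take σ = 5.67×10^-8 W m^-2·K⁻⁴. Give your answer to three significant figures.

234 K

Effective emission temperature (TOA balance): σT_e⁴ = S(1−α)/4 = 138.4 W m^-2 → T_e = 222.3 K.
Surface balance with a leaky layer gives σT_s⁴ = σT_e⁴·2/(2−ε), so T_s = T_e·[2/(2−0.385)]^(1/4) = 234.5 K.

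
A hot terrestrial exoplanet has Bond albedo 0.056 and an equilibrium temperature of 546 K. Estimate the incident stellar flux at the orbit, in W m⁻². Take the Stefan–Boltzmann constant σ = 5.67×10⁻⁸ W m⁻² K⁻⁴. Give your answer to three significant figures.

21400 W m⁻²

From S(1−α)/4 = σT⁴: S = 4σT⁴/(1−α).
σT⁴ = 5.67×10⁻⁸·(546)⁴ = 5039 W m⁻².
S = 4·5039/0.944 = 21350 W m⁻².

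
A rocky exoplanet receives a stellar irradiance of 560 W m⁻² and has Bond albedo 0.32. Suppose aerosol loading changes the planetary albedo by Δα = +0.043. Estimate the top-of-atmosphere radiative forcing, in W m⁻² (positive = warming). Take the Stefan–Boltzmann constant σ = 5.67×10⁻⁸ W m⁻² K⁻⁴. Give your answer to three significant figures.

-6.02 W m⁻²

TOA radiative forcing: ΔF = −S·Δα/4 = −560.0·(+0.043)/4 = -6.020 W m⁻².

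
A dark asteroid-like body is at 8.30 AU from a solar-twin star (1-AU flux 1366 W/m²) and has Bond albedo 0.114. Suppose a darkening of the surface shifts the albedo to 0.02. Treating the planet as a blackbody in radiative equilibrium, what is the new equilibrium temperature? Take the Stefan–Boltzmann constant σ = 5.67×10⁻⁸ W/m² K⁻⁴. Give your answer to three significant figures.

96.2 kelvin

By the inverse-square law, S = 1366/8.30² = 19.83 W/m².
T₂ = [S(1−α₂)/(4σ)]^(1/4) = [19.83·0.98/(4σ)]^(1/4) = 96.21 K.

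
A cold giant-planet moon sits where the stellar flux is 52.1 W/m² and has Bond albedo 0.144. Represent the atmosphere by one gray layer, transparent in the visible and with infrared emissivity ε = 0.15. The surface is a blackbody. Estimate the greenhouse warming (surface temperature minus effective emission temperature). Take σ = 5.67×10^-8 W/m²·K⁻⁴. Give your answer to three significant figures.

At the top of the atmosphere, σT_e⁴ = S(1−α)/4 = 11.15 W/m², giving T_e = 118.4 K.
For a single slab of emissivity ε, T_s⁴ = 2T_e⁴/(2−ε); thus T_s = 118.4·(1.081)^(1/4) = 120.7 K.
T_s − T_e = 120.7 − 118.4 = 2.331 K.

2.33 kelvin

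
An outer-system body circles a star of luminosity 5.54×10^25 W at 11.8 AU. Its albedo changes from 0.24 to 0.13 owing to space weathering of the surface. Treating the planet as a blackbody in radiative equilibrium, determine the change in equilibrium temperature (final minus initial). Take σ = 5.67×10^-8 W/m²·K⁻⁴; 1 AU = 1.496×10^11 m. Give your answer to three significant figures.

Orbital distance: d = 11.8 AU = 1.765×10^12 m.
Spreading L over a sphere of radius d: S = 5.54×10^25/(4π·1.77×10^12²) = 1.415 W/m².
Before: T₁ = [1.415·0.76/(4σ)]^(1/4) = 46.66 K.
Final:   T₂ = [S(1−0.13)/(4σ)]^(1/4) = 48.27 K.
ΔT = T₂ − T₁ = 1.604 K.

1.60 K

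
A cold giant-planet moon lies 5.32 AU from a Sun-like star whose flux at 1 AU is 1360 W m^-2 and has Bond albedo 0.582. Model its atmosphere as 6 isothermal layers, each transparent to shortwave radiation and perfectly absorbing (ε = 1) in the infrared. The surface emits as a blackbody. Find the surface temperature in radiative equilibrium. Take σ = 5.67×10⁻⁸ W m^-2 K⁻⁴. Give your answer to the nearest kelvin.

158 kelvin

Flux at the orbit: S = 1360/(5.32)² = 48.05 W m^-2.
Top-of-atmosphere balance: σT_e⁴ = S(1−α)/4 = 5.021 W m^-2 → T_e = 97.01 K.
With N = 6 opaque layers, T_s = (N+1)^(1/4)·T_e = 7^(1/4)·97.01 = 157.8 K.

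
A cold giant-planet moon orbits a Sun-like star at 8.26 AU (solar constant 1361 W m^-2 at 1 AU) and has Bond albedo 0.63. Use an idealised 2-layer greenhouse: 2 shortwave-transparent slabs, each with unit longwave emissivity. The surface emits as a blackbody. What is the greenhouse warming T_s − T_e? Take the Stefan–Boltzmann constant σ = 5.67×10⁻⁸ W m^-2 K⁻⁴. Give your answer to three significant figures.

23.9 K

Irradiance scales as 1/d², so S = 1361 W m^-2 × (1/8.26)² = 19.95 W m^-2.
The effective emission temperature is T_e = [S(1−α)/(4σ)]^¼ = 75.53 K.
T_s = (N+1)^(1/4)·T_e = 99.40 K.
Warming: T_s − T_e = 23.87 K.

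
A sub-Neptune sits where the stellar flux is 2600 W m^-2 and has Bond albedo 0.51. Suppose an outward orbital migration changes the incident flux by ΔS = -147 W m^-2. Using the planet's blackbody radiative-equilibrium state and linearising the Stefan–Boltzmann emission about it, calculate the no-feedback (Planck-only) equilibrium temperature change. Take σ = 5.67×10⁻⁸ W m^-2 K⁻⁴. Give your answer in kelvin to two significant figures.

Unperturbed T_e = [2600·(1−0.51)/(4σ)]^¼ = 273.8 K.
TOA radiative forcing: ΔF = (1−α)ΔS/4 = 0.49·(-147)/4 = -18.01 W m^-2.
The Planck feedback parameter is 4σT_e³ = 4.654 W m^-2/K.
So ΔT₀ = -18.01/4.654 = -3.87 K.

-3.9 kelvin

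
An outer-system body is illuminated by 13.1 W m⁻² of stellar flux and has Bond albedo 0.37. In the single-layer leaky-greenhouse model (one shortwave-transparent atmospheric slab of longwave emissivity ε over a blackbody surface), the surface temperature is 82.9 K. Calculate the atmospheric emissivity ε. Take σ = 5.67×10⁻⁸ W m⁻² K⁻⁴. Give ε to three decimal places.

0.459

Effective temperature: T_e = [S(1−α)/(4σ)]^(1/4) = 77.67 K.
Inverting T_s⁴ = 2T_e⁴/(2−ε): (T_e/T_s)⁴ = 0.7705, so ε = 2(1 − 0.7705) = 0.4591.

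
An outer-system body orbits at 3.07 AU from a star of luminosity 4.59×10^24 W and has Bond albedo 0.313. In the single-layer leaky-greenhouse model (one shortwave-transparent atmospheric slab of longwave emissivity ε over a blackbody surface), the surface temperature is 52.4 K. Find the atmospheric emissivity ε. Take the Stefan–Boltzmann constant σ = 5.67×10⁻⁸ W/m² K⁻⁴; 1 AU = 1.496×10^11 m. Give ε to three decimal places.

Orbital distance: d = 3.07 AU = 4.593×10^11 m.
Flux at the orbit: S = L/(4πd²) = 4.59×10^24/(4π·(4.59×10^11)²) = 1.732 W/m².
Effective temperature: T_e = [S(1−α)/(4σ)]^(1/4) = 47.86 K.
T_s⁴ = T_e⁴·2/(2−ε) → ε = 2 − 2(T_e/T_s)⁴ = 2 − 2·(47.86/52.4)⁴ = 0.6085.

0.609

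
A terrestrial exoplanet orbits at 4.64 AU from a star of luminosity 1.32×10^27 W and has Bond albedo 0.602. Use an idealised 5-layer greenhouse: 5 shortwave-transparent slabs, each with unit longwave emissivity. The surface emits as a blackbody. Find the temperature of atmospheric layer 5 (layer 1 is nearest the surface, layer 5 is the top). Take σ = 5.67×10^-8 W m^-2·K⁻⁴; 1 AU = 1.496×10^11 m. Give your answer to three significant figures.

d = 4.64 × 1.496×10^11 m = 6.941×10^11 m.
Spreading L over a sphere of radius d: S = 1.32×10^27/(4π·6.94×10^11²) = 218.0 W m^-2.
OLR = S(1−α)/4 = 21.69 W m^-2; the top layer radiates at T_e = 139.9 K.
In the N-layer model, layer k (counted from the surface) has T_k = (N+1−k)^(1/4)·T_e.
T_5 = (1)^(1/4)·139.9 = 139.9 K.

140 K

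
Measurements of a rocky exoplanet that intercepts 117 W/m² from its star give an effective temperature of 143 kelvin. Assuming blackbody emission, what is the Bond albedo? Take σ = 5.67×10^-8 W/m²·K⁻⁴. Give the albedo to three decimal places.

Energy balance: S(1−α)/4 = σT⁴, so 1−α = 4σT⁴/S.
σT⁴ = 23.71 W/m², so 4σT⁴ = 94.84 W/m².
1−α = 94.84/117.0 = 0.8106, so α = 0.1894.

0.189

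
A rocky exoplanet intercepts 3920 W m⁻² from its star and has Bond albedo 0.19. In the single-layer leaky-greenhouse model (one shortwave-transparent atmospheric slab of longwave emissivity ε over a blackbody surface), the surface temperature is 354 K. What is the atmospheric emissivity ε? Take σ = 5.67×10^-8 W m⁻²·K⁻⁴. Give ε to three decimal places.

0.217

TOA balance gives T_e = 344.0 K.
T_s⁴ = T_e⁴·2/(2−ε) → ε = 2 − 2(T_e/T_s)⁴ = 2 − 2·(344.0/354)⁴ = 0.2170.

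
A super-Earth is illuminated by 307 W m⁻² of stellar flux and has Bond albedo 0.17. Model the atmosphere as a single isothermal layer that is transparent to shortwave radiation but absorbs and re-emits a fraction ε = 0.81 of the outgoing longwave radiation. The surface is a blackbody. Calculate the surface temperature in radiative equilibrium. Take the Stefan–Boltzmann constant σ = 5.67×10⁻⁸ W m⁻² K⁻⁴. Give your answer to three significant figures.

208 K

The planet radiates to space at T_e = [S(1−α)/(4σ)]^(1/4) = 183.1 K.
For a single slab of emissivity ε, T_s⁴ = 2T_e⁴/(2−ε); thus T_s = 183.1·(1.681)^(1/4) = 208.5 K.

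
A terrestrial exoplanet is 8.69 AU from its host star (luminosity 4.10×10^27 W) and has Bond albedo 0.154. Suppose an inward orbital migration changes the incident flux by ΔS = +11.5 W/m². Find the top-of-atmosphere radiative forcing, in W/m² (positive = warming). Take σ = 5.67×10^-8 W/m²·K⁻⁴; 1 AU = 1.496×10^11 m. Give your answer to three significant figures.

d = 8.69 × 1.496×10^11 m = 1.300×10^12 m.
S = L/(4πd²) = 193.1 W/m².
ΔF = Δ[S(1−α)]/4 = (1−0.154)·+11.5/4 = 2.432 W/m².

2.43 W/m²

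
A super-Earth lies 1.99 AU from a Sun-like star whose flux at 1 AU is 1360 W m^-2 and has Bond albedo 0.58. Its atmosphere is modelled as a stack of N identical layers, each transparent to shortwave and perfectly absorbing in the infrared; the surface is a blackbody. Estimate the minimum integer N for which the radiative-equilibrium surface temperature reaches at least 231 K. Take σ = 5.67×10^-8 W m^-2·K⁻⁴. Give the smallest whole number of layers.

By the inverse-square law, S = 1360/1.99² = 343.4 W m^-2.
OLR = S(1−α)/4 = 36.06 W m^-2; the top layer radiates at T_e = 158.8 K.
Since T_s⁴ = (N+1)T_e⁴, we need N ≥ (T_s/T_e)⁴ − 1 = 3.477.
So N ≥ 3.477; the smallest integer is N = 4.

4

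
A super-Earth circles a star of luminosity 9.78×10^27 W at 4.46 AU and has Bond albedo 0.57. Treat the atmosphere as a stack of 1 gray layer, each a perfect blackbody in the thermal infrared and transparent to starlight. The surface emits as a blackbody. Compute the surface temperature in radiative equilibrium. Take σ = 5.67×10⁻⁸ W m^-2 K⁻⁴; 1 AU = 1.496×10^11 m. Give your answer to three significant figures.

285 K

d = 4.46 × 1.496×10^11 m = 6.672×10^11 m.
Flux at the orbit: S = L/(4πd²) = 9.78×10^27/(4π·(6.67×10^11)²) = 1748 W m^-2.
Top-of-atmosphere balance: σT_e⁴ = S(1−α)/4 = 187.9 W m^-2 → T_e = 239.9 K.
Layer-by-layer balance gives σT_s⁴ = (N+1)σT_e⁴, so T_s = 2^¼·239.9 = 285.3 K.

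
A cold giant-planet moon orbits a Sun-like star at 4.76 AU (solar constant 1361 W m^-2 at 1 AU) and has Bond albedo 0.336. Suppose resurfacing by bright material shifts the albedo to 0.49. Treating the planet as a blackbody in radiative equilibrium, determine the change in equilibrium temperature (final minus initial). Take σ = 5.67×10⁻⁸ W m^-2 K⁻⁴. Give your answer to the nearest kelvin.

Irradiance scales as 1/d², so S = 1361 W m^-2 × (1/4.76)² = 60.07 W m^-2.
With α = 0.336, T₁ = 115.2 K.
After:  T₂ = [60.07·0.51/(4σ)]^(1/4) = 107.8 K.
Change: 107.8 − 115.2 = -7.352 K.

-7 K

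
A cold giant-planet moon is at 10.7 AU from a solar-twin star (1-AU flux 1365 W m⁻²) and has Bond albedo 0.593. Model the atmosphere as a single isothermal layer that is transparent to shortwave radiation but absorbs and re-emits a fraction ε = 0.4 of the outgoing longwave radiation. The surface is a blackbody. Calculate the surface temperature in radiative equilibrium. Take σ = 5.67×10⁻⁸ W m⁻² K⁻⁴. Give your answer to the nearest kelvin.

72 K

Irradiance scales as 1/d², so S = 1365 W m⁻² × (1/10.7)² = 11.92 W m⁻².
The planet radiates to space at T_e = [S(1−α)/(4σ)]^(1/4) = 68.01 K.
For a single slab of emissivity ε, T_s⁴ = 2T_e⁴/(2−ε); thus T_s = 68.01·(1.25)^(1/4) = 71.91 K.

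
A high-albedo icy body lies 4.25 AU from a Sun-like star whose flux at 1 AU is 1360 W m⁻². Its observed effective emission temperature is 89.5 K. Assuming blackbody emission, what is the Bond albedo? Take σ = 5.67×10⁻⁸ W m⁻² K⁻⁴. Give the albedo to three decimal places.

Flux at the orbit: S = 1360/(4.25)² = 75.29 W m⁻².
Rearranging the radiative balance, α = 1 − 4σT⁴/S.
4σT⁴ = 4·5.67×10⁻⁸·(89.5)⁴ = 14.55 W m⁻².
1−α = 14.55/75.29 = 0.1933, so α = 0.8067.

0.807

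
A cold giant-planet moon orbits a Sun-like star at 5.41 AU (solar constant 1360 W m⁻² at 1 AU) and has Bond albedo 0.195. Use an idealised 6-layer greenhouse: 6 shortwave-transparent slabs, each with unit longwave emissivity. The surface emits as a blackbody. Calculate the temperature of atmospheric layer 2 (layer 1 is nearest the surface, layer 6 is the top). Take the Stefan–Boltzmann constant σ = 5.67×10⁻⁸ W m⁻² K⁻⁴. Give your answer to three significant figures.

169 K

Flux at the orbit: S = 1360/(5.41)² = 46.47 W m⁻².
OLR = S(1−α)/4 = 9.351 W m⁻²; the top layer radiates at T_e = 113.3 K.
In the N-layer model, layer k (counted from the surface) has T_k = (N+1−k)^(1/4)·T_e.
With k = 2: T_2 = (6+1−2)^¼·113.3 K = 169.5 K.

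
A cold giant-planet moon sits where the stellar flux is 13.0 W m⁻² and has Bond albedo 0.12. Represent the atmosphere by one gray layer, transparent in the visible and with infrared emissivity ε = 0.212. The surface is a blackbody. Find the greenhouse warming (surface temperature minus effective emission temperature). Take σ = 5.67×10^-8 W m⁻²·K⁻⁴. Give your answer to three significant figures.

2.39 K

The planet radiates to space at T_e = [S(1−α)/(4σ)]^(1/4) = 84.27 K.
Surface balance with a leaky layer gives σT_s⁴ = σT_e⁴·2/(2−ε), so T_s = T_e·[2/(2−0.212)]^(1/4) = 86.67 K.
T_s − T_e = 86.67 − 84.27 = 2.394 K.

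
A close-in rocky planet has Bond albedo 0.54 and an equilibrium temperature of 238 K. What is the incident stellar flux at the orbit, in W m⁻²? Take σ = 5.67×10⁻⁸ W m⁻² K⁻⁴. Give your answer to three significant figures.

From S(1−α)/4 = σT⁴: S = 4σT⁴/(1−α).
σT⁴ = 5.67×10⁻⁸·(238)⁴ = 181.9 W m⁻².
So S = 4×181.9/(1−0.54) = 1582 W m⁻².

1580 W m⁻²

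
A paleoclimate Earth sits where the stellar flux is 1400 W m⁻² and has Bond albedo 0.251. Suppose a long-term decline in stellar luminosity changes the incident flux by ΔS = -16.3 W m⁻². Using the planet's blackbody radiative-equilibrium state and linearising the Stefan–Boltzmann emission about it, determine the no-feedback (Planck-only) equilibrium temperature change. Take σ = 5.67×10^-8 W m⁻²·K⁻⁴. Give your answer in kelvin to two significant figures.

The baseline emission temperature is T_e = 260.8 K.
ΔF = Δ[S(1−α)]/4 = (1−0.251)·-16.3/4 = -3.052 W m⁻².
The Planck feedback parameter is 4σT_e³ = 4.021 W m⁻²/K.
Hence the no-feedback warming is ΔF/(4σT_e³) = -0.759 K.

-0.76 kelvin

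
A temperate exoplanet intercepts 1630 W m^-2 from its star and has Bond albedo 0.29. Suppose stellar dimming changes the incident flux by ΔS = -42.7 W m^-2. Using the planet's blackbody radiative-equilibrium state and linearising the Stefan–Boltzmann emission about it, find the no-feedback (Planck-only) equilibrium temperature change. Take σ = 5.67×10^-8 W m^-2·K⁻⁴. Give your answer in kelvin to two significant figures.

-1.8 K

Unperturbed T_e = [1630·(1−0.29)/(4σ)]^¼ = 267.3 K.
TOA radiative forcing: ΔF = (1−α)ΔS/4 = 0.71·(-42.7)/4 = -7.579 W m^-2.
The Planck feedback parameter is 4σT_e³ = 4.330 W m^-2/K.
So ΔT₀ = -7.579/4.330 = -1.75 K.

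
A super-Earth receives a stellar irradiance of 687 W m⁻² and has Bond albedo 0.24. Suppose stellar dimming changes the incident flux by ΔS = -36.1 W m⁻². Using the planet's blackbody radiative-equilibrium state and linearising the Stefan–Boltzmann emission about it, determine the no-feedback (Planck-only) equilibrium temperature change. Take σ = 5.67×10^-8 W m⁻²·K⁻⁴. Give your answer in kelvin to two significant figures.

-2.9 K

Unperturbed T_e = [687.0·(1−0.24)/(4σ)]^¼ = 219.0 K.
ΔF = Δ[S(1−α)]/4 = (1−0.24)·-36.1/4 = -6.859 W m⁻².
Linearising σT⁴ gives d(σT⁴)/dT = 4σT_e³ = 2.384 W m⁻² per K.
ΔT₀ = ΔF/λ_P = -6.859/2.384 = -2.88 K.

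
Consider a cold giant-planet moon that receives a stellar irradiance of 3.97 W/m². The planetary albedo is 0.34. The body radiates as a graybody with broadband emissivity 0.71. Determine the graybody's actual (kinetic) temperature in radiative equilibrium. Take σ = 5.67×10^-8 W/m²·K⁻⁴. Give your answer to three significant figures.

63.5 kelvin

Averaging over the sphere, the absorbed flux is S(1−α)/4 = 0.6550 W/m².
Radiative balance εσT⁴ = 0.6550 gives T = [0.6550/(0.71·σ)]^(1/4) = 63.51 K.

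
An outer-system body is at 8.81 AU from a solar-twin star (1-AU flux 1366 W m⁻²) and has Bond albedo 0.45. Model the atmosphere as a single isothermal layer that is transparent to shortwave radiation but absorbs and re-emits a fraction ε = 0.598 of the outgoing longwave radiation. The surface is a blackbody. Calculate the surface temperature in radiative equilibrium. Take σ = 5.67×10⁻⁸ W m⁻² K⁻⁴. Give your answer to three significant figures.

88.3 K

By the inverse-square law, S = 1366/8.81² = 17.60 W m⁻².
At the top of the atmosphere, σT_e⁴ = S(1−α)/4 = 2.420 W m⁻², giving T_e = 80.83 K.
The surface balance (absorbed SW + ε·downward IR = σT_s⁴) with T_a⁴ = T_s⁴/2 reduces to T_s = T_e·[2/(2−ε)]^¼ = 88.33 K.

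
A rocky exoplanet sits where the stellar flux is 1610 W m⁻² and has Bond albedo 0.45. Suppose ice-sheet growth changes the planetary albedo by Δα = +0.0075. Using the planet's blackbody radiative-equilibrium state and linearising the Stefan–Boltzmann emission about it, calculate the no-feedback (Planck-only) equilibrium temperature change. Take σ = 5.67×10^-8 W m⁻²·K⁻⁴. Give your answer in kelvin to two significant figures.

Reference equilibrium: T_e = [S(1−α)/(4σ)]^(1/4) = 250.0 K.
TOA radiative forcing: ΔF = −S·Δα/4 = −1610·(+0.0075)/4 = -3.019 W m⁻².
Planck response: λ_P = 4σT_e³ = 4·5.67×10⁻⁸·(250.0)³ = 3.542 W m⁻²/K.
Hence the no-feedback warming is ΔF/(4σT_e³) = -0.852 K.

-0.85 K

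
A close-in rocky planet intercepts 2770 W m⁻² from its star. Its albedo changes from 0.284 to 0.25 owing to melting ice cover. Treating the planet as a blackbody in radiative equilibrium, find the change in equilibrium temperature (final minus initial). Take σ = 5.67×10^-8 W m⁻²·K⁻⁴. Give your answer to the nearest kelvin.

Initial: T₁ = [S(1−0.284)/(4σ)]^(1/4) = 305.8 K.
After:  T₂ = [2770·0.75/(4σ)]^(1/4) = 309.4 K.
Change: 309.4 − 305.8 = 3.567 K.

4 K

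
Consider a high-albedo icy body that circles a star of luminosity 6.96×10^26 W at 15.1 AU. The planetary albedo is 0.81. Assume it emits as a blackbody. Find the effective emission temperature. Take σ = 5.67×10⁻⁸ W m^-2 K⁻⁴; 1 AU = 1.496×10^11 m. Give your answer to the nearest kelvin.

55 kelvin

Orbital distance: d = 15.1 AU = 2.259×10^12 m.
Spreading L over a sphere of radius d: S = 6.96×10^26/(4π·2.26×10^12²) = 10.85 W m^-2.
Absorbed flux (global mean): S(1−α)/4 = 10.85·0.19/4 = 0.5156 W m^-2.
In equilibrium σT⁴ equals this, so T = 54.91 K.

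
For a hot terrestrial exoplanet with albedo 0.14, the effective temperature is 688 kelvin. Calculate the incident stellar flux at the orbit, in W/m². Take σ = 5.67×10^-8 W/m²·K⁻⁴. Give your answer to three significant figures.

Invert the energy balance for S: S = 4σT⁴/(1−α).
The emitted flux is σT⁴ = 12700 W/m².
So S = 4×12700/(1−0.14) = 59090 W/m².

59100 W/m²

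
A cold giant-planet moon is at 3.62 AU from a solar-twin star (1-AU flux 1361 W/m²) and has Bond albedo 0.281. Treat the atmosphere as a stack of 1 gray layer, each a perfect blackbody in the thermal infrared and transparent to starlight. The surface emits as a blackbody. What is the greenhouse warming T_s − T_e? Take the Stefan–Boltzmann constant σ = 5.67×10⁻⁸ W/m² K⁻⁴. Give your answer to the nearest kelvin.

25 K

By the inverse-square law, S = 1361/3.62² = 103.9 W/m².
OLR = S(1−α)/4 = 18.67 W/m²; the top layer radiates at T_e = 134.7 K.
T_s = (N+1)^(1/4)·T_e = 160.2 K.
Warming: T_s − T_e = 25.49 K.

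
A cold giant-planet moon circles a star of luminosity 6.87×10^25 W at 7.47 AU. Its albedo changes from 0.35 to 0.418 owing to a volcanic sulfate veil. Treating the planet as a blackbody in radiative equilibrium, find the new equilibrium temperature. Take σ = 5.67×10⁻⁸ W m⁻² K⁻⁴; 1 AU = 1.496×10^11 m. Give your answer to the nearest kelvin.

d = 7.47 × 1.496×10^11 m = 1.118×10^12 m.
Flux at the orbit: S = L/(4πd²) = 6.87×10^25/(4π·(1.12×10^12)²) = 4.378 W m⁻².
T₂ = [S(1−α₂)/(4σ)]^(1/4) = [4.378·0.582/(4σ)]^(1/4) = 57.89 K.

58 K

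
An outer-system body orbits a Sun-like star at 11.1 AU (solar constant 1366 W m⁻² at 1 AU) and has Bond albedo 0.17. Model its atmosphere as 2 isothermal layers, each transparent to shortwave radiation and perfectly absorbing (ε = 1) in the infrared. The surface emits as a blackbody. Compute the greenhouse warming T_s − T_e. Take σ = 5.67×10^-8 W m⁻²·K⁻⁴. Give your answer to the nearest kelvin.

Flux at the orbit: S = 1366/(11.1)² = 11.09 W m⁻².
Top-of-atmosphere balance: σT_e⁴ = S(1−α)/4 = 2.301 W m⁻² → T_e = 79.81 K.
T_s = (N+1)^(1/4)·T_e = 105.0 K.
Warming: T_s − T_e = 25.23 K.

25 kelvin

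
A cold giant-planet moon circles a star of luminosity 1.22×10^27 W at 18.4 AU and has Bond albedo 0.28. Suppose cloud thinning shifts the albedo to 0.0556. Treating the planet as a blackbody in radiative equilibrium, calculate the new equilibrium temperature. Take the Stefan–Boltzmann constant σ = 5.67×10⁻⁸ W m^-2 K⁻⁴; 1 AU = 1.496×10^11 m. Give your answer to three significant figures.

85.5 K

Orbital distance: d = 18.4 AU = 2.753×10^12 m.
Flux at the orbit: S = L/(4πd²) = 1.22×10^27/(4π·(2.75×10^12)²) = 12.81 W m^-2.
With the new albedo, S(1−α₂)/4 = 3.025 W m^-2, so T₂ = 85.47 K.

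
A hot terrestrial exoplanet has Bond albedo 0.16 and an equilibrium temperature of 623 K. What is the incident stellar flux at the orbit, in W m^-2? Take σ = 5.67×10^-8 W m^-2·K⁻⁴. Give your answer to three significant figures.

40700 W m^-2

From S(1−α)/4 = σT⁴: S = 4σT⁴/(1−α).
σT⁴ = 5.67×10⁻⁸·(623)⁴ = 8542 W m^-2.
S = 4·8542/0.84 = 40670 W m^-2.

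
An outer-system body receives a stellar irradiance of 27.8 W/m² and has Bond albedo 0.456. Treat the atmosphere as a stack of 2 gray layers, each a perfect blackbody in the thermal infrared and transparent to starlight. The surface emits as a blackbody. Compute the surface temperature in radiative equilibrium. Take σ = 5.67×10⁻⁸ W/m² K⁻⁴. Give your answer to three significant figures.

119 kelvin

Top-of-atmosphere balance: σT_e⁴ = S(1−α)/4 = 3.781 W/m² → T_e = 90.36 K.
Layer-by-layer balance gives σT_s⁴ = (N+1)σT_e⁴, so T_s = 3^¼·90.36 = 118.9 K.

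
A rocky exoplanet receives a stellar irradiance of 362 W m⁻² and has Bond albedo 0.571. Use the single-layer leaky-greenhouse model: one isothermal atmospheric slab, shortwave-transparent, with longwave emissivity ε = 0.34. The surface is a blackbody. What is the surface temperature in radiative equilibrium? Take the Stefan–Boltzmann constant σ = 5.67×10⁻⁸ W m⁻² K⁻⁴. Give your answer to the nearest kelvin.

The planet radiates to space at T_e = [S(1−α)/(4σ)]^(1/4) = 161.8 K.
For a single slab of emissivity ε, T_s⁴ = 2T_e⁴/(2−ε); thus T_s = 161.8·(1.205)^(1/4) = 169.5 K.

169 K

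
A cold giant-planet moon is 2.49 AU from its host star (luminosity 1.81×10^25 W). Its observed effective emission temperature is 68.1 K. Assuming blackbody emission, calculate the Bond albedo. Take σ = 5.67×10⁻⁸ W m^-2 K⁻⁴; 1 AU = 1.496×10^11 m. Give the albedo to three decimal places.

Orbital distance: d = 2.49 AU = 3.725×10^11 m.
S = L/(4πd²) = 10.38 W m^-2.
Rearranging the radiative balance, α = 1 − 4σT⁴/S.
4σT⁴ = 4·5.67×10⁻⁸·(68.1)⁴ = 4.878 W m^-2.
1−α = 4.878/10.38 = 0.4699, so α = 0.5301.

0.530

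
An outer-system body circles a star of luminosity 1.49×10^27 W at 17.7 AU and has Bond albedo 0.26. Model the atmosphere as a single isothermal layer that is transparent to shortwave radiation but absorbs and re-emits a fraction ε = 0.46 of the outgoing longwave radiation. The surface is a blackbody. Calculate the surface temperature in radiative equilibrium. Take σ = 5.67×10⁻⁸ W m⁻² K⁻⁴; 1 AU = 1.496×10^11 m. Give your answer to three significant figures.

d = 17.7 × 1.496×10^11 m = 2.648×10^12 m.
S = L/(4πd²) = 16.91 W m⁻².
The planet radiates to space at T_e = [S(1−α)/(4σ)]^(1/4) = 86.19 K.
For a single slab of emissivity ε, T_s⁴ = 2T_e⁴/(2−ε); thus T_s = 86.19·(1.299)^(1/4) = 92.01 K.

92.0 K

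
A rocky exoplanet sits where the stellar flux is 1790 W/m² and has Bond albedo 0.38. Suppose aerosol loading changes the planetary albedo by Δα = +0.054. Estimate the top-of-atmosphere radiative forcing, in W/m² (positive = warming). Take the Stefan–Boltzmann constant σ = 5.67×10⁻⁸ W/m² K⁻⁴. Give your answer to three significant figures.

-24.2 W/m²

TOA radiative forcing: ΔF = −S·Δα/4 = −1790·(+0.054)/4 = -24.16 W/m².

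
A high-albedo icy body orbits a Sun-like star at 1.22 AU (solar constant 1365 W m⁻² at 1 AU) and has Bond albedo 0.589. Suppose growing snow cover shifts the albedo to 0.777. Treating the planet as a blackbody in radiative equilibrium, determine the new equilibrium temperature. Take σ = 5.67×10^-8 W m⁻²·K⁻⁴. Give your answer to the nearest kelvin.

173 K

Irradiance scales as 1/d², so S = 1365 W m⁻² × (1/1.22)² = 917.1 W m⁻².
New equilibrium: T₂ = [(1−0.777)·917.1/(4σ)]^(1/4) = 173.3 K.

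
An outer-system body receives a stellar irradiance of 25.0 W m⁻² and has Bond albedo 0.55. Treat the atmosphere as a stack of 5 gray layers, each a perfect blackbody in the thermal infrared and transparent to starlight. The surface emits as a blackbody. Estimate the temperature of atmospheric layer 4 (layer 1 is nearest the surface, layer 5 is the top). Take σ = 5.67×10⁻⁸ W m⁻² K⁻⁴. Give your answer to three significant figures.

99.8 kelvin

The effective emission temperature is T_e = [S(1−α)/(4σ)]^¼ = 83.92 K.
The net upward flux σT_e⁴ is constant between every pair of levels, so T_k⁴ = (N+1−k)T_e⁴.
With k = 4: T_4 = (5+1−4)^¼·83.92 K = 99.80 K.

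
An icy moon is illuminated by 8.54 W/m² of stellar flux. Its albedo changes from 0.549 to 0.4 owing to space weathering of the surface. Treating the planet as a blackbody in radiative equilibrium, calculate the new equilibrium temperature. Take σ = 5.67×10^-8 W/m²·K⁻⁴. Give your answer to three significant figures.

68.9 K

T₂ = [S(1−α₂)/(4σ)]^(1/4) = [8.540·0.6/(4σ)]^(1/4) = 68.94 K.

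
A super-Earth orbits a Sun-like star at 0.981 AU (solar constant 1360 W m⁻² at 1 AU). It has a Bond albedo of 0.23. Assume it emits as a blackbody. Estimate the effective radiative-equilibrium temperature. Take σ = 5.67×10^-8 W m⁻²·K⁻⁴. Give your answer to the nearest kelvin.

Irradiance scales as 1/d², so S = 1360 W m⁻² × (1/0.981)² = 1413 W m⁻².
Averaging over the sphere, the absorbed flux is S(1−α)/4 = 272.0 W m⁻².
In equilibrium σT⁴ equals this, so T = 263.2 K.

263 kelvin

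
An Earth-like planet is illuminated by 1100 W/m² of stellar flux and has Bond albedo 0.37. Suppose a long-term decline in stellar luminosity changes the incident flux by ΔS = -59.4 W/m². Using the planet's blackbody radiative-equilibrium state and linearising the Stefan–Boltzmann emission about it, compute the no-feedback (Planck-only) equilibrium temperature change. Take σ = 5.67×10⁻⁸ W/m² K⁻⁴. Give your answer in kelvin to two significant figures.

-3.2 kelvin

Unperturbed T_e = [1100·(1−0.37)/(4σ)]^¼ = 235.1 K.
Only a fraction (1−α) is absorbed and it's spread over 4πR², so ΔF = (1−α)ΔS/4 = -9.355 W/m².
Linearising σT⁴ gives d(σT⁴)/dT = 4σT_e³ = 2.948 W/m² per K.
ΔT₀ = ΔF/λ_P = -9.355/2.948 = -3.17 K.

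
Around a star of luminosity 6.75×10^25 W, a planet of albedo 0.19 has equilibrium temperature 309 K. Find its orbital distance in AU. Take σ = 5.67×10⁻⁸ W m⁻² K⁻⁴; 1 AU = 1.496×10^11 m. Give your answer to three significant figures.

The flux needed for this T is 4σT⁴/(1−0.19) = 2553 W m⁻².
From L = 4πd²S, d = √(6.75×10^25/(4π·2553)) = 4.587×10^10 m = 0.3066 AU.

0.307 AU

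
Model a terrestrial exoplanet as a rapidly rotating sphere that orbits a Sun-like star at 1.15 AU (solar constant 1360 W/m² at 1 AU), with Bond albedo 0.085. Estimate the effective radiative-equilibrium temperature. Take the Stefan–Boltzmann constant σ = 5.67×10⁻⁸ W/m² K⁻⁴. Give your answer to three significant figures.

Irradiance scales as 1/d², so S = 1360 W/m² × (1/1.15)² = 1028 W/m².
Absorbed flux (global mean): S(1−α)/4 = 1028·0.915/4 = 235.2 W/m².
Set σT⁴ = 235.2 → T = (235.2/σ)^(1/4) = 253.8 K.

254 K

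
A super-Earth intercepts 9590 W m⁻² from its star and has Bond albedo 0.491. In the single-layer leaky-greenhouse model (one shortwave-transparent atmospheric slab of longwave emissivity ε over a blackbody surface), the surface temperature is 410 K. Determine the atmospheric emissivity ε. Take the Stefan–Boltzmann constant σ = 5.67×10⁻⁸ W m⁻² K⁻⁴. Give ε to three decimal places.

Effective temperature: T_e = [S(1−α)/(4σ)]^(1/4) = 383.0 K.
Since (2−ε)/2 = (T_e/T_s)⁴ = 0.7617, ε = 0.4767.

0.477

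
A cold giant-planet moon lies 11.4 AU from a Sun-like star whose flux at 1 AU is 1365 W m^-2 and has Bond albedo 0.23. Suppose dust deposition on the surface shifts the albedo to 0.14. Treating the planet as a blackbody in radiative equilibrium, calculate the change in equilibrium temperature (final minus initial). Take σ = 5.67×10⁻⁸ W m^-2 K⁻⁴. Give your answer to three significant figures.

Irradiance scales as 1/d², so S = 1365 W m^-2 × (1/11.4)² = 10.50 W m^-2.
Before: T₁ = [10.50·0.77/(4σ)]^(1/4) = 77.28 K.
After:  T₂ = [10.50·0.86/(4σ)]^(1/4) = 79.44 K.
ΔT = T₂ − T₁ = 2.165 K.

2.17 kelvin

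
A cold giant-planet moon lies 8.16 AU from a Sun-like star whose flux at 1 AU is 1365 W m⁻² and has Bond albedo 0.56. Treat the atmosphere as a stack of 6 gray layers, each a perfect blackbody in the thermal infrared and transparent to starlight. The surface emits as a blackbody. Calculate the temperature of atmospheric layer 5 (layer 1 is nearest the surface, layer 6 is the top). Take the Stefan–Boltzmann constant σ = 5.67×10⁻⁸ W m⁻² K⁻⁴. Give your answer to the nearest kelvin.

Irradiance scales as 1/d², so S = 1365 W m⁻² × (1/8.16)² = 20.50 W m⁻².
Top-of-atmosphere balance: σT_e⁴ = S(1−α)/4 = 2.255 W m⁻² → T_e = 79.41 K.
Each opaque layer satisfies 2T_j⁴ = T_{j−1}⁴ + T_{j+1}⁴, giving T_k⁴ = (N+1−k)T_e⁴.
With k = 5: T_5 = (6+1−5)^¼·79.41 K = 94.44 K.

94 kelvin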